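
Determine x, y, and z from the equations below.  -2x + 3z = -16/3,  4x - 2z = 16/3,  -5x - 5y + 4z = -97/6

x = 2/3, y = 3/2, z = -4/3

Row-reduce the augmented matrix:
R1 ← R1 / (-2).
R2 ← R2 − 4·R1.
R3 ← R3 + 5·R1.
Swap R2 and R3.
R2 ← R2 / (-5).
R3 ← R3 / (4).
R1 ← R1 + 3/2·R3.
R2 ← R2 − 7/10·R3.
Reading off the reduced rows gives x = 2/3, y = 3/2, z = -4/3.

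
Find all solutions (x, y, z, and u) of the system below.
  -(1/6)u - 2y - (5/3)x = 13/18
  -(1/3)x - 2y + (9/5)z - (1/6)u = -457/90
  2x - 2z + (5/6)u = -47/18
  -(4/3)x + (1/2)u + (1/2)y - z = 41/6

Row-reduce the augmented matrix:
R1 ← R1 / (-5/3).
R2 ← R2 + 1/3·R1.
R3 ← R3 − 2·R1.
R4 ← R4 + 4/3·R1.
R2 ← R2 / (-8/5).
R1 ← R1 − 6/5·R2.
R3 ← R3 + 12/5·R2.
R4 ← R4 − 21/10·R2.
R3 ← R3 / (-47/10).
R1 ← R1 − 27/20·R3.
R2 ← R2 + 9/8·R3.
R4 ← R4 − 109/80·R3.
R4 ← R4 / (1579/2256).
R1 ← R1 − 45/188·R4.
R2 ← R2 + 131/1128·R4.
R3 ← R3 + 25/141·R4.
Reading off the reduced rows gives x = -3, y = 2, z = -1, u = 5/3.

x = -3, y = 2, z = -1, u = 5/3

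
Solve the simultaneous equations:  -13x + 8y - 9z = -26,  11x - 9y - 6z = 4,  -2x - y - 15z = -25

Row-reduce:
R1 ← R1 / (-13).
R2 ← R2 − 11·R1.
R3 ← R3 + 2·R1.
R2 ← R2 / (-29/13).
R1 ← R1 + 8/13·R2.
R3 ← R3 + 29/13·R2.
Row 3 reduces to 0 = -3, a contradiction. The system is inconsistent.

no solution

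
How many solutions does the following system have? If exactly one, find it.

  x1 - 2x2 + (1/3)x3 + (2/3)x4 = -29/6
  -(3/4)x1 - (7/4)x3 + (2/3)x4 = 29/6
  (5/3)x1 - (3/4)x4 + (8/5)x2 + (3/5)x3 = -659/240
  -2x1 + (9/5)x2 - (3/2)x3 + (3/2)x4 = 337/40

x1 = -2, x2 = 1, x3 = -2, x4 = -1/4

Row-reduce the augmented matrix:
R2 ← R2 + 3/4·R1.
R3 ← R3 − 5/3·R1.
R4 ← R4 + 2·R1.
R2 ← R2 / (-3/2).
R1 ← R1 + 2·R2.
R3 ← R3 − 74/15·R2.
R4 ← R4 + 11/5·R2.
R3 ← R3 / (-44/9).
R1 ← R1 − 7/3·R3.
R2 ← R2 − 1·R3.
R4 ← R4 − 41/30·R3.
R4 ← R4 / (4019/2400).
R1 ← R1 − 13/240·R4.
R2 ← R2 + 269/720·R4.
R3 ← R3 + 97/240·R4.
Reading off the reduced rows gives x1 = -2, x2 = 1, x3 = -2, x4 = -1/4.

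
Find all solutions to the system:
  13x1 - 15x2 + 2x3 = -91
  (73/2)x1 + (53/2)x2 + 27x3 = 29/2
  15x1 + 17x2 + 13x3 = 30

Row-reduce:
R1 ← R1 / (13).
R2 ← R2 − 73/2·R1.
R3 ← R3 − 15·R1.
R2 ← R2 / (892/13).
R1 ← R1 + 15/13·R2.
R3 ← R3 − 446/13·R2.
Rank is 2 with 3 unknowns, leaving x3 free.

infinitely many solutions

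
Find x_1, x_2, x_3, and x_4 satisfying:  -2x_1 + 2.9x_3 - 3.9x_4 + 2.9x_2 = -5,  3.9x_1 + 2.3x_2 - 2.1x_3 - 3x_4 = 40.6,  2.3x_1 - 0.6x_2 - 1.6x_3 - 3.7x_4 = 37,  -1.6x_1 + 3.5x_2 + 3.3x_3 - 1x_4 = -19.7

Row-reduce the augmented matrix:
R1 ← R1 / (-2).
R2 ← R2 − 39/10·R1.
R3 ← R3 − 23/10·R1.
R4 ← R4 + 8/5·R1.
R2 ← R2 / (1591/200).
R1 ← R1 + 29/20·R2.
R3 ← R3 − 547/200·R2.
R4 ← R4 − 59/50·R2.
R3 ← R3 / (4079/7955).
R1 ← R1 + 1276/1591·R3.
R2 ← R2 − 711/1591·R3.
R4 ← R4 − 3601/7955·R3.
R4 ← R4 / (314087/40790).
R1 ← R1 + 28889/4079·R4.
R2 ← R2 − 10698/4079·R4.
R3 ← R3 + 36107/4079·R4.
Reading off the reduced rows gives x_1 = 5, x_2 = -1, x_3 = -4, x_4 = -5.

x_1 = 5, x_2 = -1, x_3 = -4, x_4 = -5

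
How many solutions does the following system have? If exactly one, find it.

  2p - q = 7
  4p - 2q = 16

Row-reduce:
R1 ← R1 / (2).
R2 ← R2 − 4·R1.
Row 2 reduces to 0 = 2, a contradiction. The system is inconsistent.

no solution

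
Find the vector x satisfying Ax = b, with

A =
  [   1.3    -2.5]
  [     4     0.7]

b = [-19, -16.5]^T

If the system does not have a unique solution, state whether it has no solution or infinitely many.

x_1 = -5, x_2 = 5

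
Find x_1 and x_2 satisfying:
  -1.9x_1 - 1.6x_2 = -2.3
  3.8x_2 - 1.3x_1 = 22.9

x_1 = -3, x_2 = 5

Row-reduce the augmented matrix:
R1 ← R1 / (-19/10).
R2 ← R2 + 13/10·R1.
R2 ← R2 / (93/19).
R1 ← R1 − 16/19·R2.
Reading off the reduced rows gives x_1 = -3, x_2 = 5.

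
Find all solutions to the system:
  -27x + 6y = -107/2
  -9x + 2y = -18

no solution

Row-reduce:
R1 ← R1 / (-27).
R2 ← R2 + 9·R1.
Row 2 reduces to 0 = -1/6, a contradiction. The system is inconsistent.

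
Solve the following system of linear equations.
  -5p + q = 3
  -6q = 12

From equation 1: q = 3 + 5·p.
Substitute into equation 2 and solve: p = -1.
Then q = -2.

p = -1, q = -2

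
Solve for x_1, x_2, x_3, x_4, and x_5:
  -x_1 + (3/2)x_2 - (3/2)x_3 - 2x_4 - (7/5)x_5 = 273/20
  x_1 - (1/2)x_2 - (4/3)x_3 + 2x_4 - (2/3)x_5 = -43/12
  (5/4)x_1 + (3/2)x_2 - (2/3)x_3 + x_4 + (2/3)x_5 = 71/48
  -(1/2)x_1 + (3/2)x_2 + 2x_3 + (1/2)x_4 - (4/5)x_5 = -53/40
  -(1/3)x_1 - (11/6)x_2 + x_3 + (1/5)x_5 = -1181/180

x_1 = 1/4, x_2 = 7/3, x_3 = -2, x_4 = -3, x_5 = -1

Row-reduce the augmented matrix:
R1 ← R1 / (-1).
R2 ← R2 − 1·R1.
R3 ← R3 − 5/4·R1.
R4 ← R4 + 1/2·R1.
R5 ← R5 + 1/3·R1.
R1 ← R1 + 3/2·R2.
R3 ← R3 − 27/8·R2.
R4 ← R4 − 3/4·R2.
R5 ← R5 + 7/3·R2.
R3 ← R3 / (337/48).
R1 ← R1 + 11/4·R3.
R2 ← R2 + 17/6·R3.
R4 ← R4 − 39/8·R3.
R5 ← R5 + 46/9·R3.
R4 ← R4 / (1713/674).
R1 ← R1 − 476/337·R4.
R2 ← R2 + 204/337·R4.
R3 ← R3 + 72/337·R4.
R5 ← R5 + 430/1011·R4.
R5 ← R5 / (-1585/5139).
R1 ← R1 − 17776/8565·R5.
R2 ← R2 + 908/2855·R5.
R3 ← R3 − 1762/2855·R5.
R4 ← R4 + 1780/1713·R5.
Reading off the reduced rows gives x_1 = 1/4, x_2 = 7/3, x_3 = -2, x_4 = -3, x_5 = -1.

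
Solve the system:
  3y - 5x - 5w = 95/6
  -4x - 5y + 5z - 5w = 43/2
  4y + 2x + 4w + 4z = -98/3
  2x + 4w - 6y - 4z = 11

Row-reduce the augmented matrix:
R1 ← R1 / (-5).
R2 ← R2 + 4·R1.
R3 ← R3 − 2·R1.
R4 ← R4 − 2·R1.
R2 ← R2 / (-37/5).
R1 ← R1 + 3/5·R2.
R3 ← R3 − 26/5·R2.
R4 ← R4 + 24/5·R2.
R3 ← R3 / (278/37).
R1 ← R1 + 15/37·R3.
R2 ← R2 + 25/37·R3.
R4 ← R4 + 268/37·R3.
R4 ← R4 / (542/139).
R1 ← R1 − 160/139·R4.
R2 ← R2 − 35/139·R4.
R3 ← R3 − 24/139·R4.
Reading off the reduced rows gives x = -8/3, y = -5/2, z = -7/3, w = -2.

x = -8/3, y = -5/2, z = -7/3, w = -2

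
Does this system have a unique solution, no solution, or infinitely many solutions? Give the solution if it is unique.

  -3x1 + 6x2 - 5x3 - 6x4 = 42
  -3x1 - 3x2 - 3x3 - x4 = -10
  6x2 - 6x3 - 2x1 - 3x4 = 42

infinitely many solutions

Row-reduce:
R1 ← R1 / (-3).
R2 ← R2 + 3·R1.
R3 ← R3 + 2·R1.
R2 ← R2 / (-9).
R1 ← R1 + 2·R2.
R3 ← R3 − 2·R2.
R3 ← R3 / (-20/9).
R1 ← R1 − 11/9·R3.
R2 ← R2 + 2/9·R3.
Rank is 3 with 4 unknowns, leaving x4 free.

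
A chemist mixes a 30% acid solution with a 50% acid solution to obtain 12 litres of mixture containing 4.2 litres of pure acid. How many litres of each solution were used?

Let a = litres of solution A, b = litres of solution B.
  a + b = 12
  (3/10)a + (1/2)b = 21/5
Row-reduce the augmented matrix:
R2 ← R2 − 3/10·R1.
R2 ← R2 / (1/5).
R1 ← R1 − 1·R2.
Reading off the reduced rows gives a = 9, b = 3.

litres of solution A: 9, litres of solution B: 3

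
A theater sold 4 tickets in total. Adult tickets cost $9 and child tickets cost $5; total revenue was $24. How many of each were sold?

adult tickets: 1, child tickets: 3

Let a = adult tickets, c = child tickets.
  a + c = 4
  9a + 5c = 24
From equation 1: a = 4 − c.
Substitute into equation 2 and solve: c = 3.
Then a = 1.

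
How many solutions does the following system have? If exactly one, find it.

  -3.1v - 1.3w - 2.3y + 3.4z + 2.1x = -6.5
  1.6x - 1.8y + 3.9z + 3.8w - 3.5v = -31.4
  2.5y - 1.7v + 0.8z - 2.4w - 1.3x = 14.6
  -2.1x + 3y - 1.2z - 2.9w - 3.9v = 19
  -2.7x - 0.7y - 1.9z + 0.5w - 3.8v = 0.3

Row-reduce the augmented matrix:
R1 ← R1 / (21/10).
R2 ← R2 − 8/5·R1.
R3 ← R3 + 13/10·R1.
R4 ← R4 + 21/10·R1.
R5 ← R5 + 27/10·R1.
R2 ← R2 / (-1/21).
R1 ← R1 + 23/21·R2.
R3 ← R3 − 113/105·R2.
R4 ← R4 − 7/10·R2.
R5 ← R5 + 128/35·R2.
R3 ← R3 / (65/2).
R1 ← R1 + 57/2·R3.
R2 ← R2 + 55/2·R3.
R4 ← R4 − 429/20·R3.
R5 ← R5 + 981/10·R3.
R4 ← R4 / (-7799/2500).
R1 ← R1 + 60679/3250·R4.
R2 ← R2 + 7607/650·R4.
R3 ← R3 − 5253/1625·R4.
R5 ← R5 + 844357/16250·R4.
R5 ← R5 / (32328408/506935).
R1 ← R1 − 2544683/101387·R5.
R2 ← R2 − 1566556/101387·R5.
R3 ← R3 + 550179/101387·R5.
R4 ← R4 − 10914/7799·R5.
Reading off the reduced rows gives x = -2, y = 1, z = -1, w = -5, v = 1.

x = -2, y = 1, z = -1, w = -5, v = 1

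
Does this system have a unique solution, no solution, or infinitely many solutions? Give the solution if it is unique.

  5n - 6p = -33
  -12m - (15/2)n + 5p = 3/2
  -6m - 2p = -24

infinitely many solutions

Row-reduce:
Swap R1 and R2.
R1 ← R1 / (-12).
R3 ← R3 + 6·R1.
R2 ← R2 / (5).
R1 ← R1 − 5/8·R2.
R3 ← R3 − 15/4·R2.
Rank is 2 with 3 unknowns, leaving p free.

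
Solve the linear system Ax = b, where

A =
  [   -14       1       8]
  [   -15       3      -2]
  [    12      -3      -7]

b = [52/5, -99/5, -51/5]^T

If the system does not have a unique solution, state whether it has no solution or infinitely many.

Row-reduce the augmented matrix:
R1 ← R1 / (-14).
R2 ← R2 + 15·R1.
R3 ← R3 − 12·R1.
R2 ← R2 / (27/14).
R1 ← R1 + 1/14·R2.
R3 ← R3 + 15/7·R2.
R3 ← R3 / (-107/9).
R1 ← R1 + 26/27·R3.
R2 ← R2 + 148/27·R3.
Reading off the reduced rows gives x_1 = 1, x_2 = 2/5, x_3 = 3.

x_1 = 1, x_2 = 2/5, x_3 = 3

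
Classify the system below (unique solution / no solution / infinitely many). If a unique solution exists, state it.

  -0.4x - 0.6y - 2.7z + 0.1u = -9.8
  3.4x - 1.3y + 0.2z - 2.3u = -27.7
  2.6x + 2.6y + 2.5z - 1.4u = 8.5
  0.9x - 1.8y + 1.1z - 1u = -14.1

Row-reduce the augmented matrix:
R1 ← R1 / (-2/5).
R2 ← R2 − 17/5·R1.
R3 ← R3 − 13/5·R1.
R4 ← R4 − 9/10·R1.
R2 ← R2 / (-32/5).
R1 ← R1 − 3/2·R2.
R3 ← R3 + 13/10·R2.
R4 ← R4 + 63/20·R2.
R3 ← R3 / (-13349/1280).
R1 ← R1 − 363/256·R3.
R2 ← R2 − 455/128·R3.
R4 ← R4 − 15929/2560·R3.
R4 ← R4 / (-17785/53396).
R1 ← R1 + 17401/26698·R4.
R2 ← R2 − 136/1907·R4.
R3 ← R3 − 583/13349·R4.
Reading off the reduced rows gives x = -4, y = 6, z = 3, u = 3.

x = -4, y = 6, z = 3, u = 3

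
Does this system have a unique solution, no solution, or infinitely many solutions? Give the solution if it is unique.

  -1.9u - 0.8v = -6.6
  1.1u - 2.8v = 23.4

Row-reduce the augmented matrix:
R1 ← R1 / (-19/10).
R2 ← R2 − 11/10·R1.
R2 ← R2 / (-62/19).
R1 ← R1 − 8/19·R2.
Reading off the reduced rows gives u = 6, v = -6.

u = 6, v = -6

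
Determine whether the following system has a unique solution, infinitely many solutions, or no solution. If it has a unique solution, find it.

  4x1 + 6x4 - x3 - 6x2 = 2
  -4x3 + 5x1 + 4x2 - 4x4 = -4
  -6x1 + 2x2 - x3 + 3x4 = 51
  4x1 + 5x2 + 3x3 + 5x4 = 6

x1 = -4, x2 = 3, x3 = -6, x4 = 5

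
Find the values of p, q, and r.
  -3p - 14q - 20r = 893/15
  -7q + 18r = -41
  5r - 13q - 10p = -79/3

Row-reduce the augmented matrix:
R1 ← R1 / (-3).
R3 ← R3 + 10·R1.
R2 ← R2 / (-7).
R1 ← R1 − 14/3·R2.
R3 ← R3 − 101/3·R2.
R3 ← R3 / (3323/21).
R1 ← R1 − 56/3·R3.
R2 ← R2 + 18/7·R3.
Reading off the reduced rows gives p = 13/5, q = -1, r = -8/3.

p = 13/5, q = -1, r = -8/3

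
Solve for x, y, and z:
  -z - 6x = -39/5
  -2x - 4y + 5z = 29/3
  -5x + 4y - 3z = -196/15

x = 1, y = -2/3, z = 9/5

Row-reduce the augmented matrix:
R1 ← R1 / (-6).
R2 ← R2 + 2·R1.
R3 ← R3 + 5·R1.
R2 ← R2 / (-4).
R3 ← R3 − 4·R2.
R3 ← R3 / (19/6).
R1 ← R1 − 1/6·R3.
R2 ← R2 + 4/3·R3.
Reading off the reduced rows gives x = 1, y = -2/3, z = 9/5.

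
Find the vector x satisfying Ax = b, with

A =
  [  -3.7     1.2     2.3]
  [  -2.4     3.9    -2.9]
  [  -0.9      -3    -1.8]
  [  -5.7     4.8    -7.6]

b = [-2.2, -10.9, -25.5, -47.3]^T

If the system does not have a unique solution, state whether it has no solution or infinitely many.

Row-reduce the augmented matrix:
R1 ← R1 / (-37/10).
R2 ← R2 + 12/5·R1.
R3 ← R3 + 9/10·R1.
R4 ← R4 + 57/10·R1.
R2 ← R2 / (231/74).
R1 ← R1 + 12/37·R2.
R3 ← R3 + 609/185·R2.
R4 ← R4 − 546/185·R2.
R3 ← R3 / (-769/110).
R1 ← R1 + 83/77·R3.
R2 ← R2 + 325/231·R3.
R4 ← R4 + 769/110·R3.
R4 reduces to 0 = 0, so the extra equation is consistent.
Reading off the reduced rows gives x_1 = 5, x_2 = 4, x_3 = 5.

x_1 = 5, x_2 = 4, x_3 = 5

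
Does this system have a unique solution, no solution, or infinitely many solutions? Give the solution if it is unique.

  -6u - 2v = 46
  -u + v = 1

u = -6, v = -5

From equation 2: u = -1 + v.
Substitute into equation 1 and solve: v = -5.
Then u = -6.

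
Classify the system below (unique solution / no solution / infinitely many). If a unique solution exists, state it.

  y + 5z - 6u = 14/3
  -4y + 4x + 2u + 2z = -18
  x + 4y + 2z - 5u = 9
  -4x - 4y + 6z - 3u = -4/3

x = -5/3, y = 1, z = -5/3, u = -2

Row-reduce the augmented matrix:
Swap R1 and R2.
R1 ← R1 / (4).
R3 ← R3 − 1·R1.
R4 ← R4 + 4·R1.
R1 ← R1 + 1·R2.
R3 ← R3 − 5·R2.
R4 ← R4 + 8·R2.
R3 ← R3 / (-47/2).
R1 ← R1 − 11/2·R3.
R2 ← R2 − 5·R3.
R4 ← R4 − 48·R3.
R4 ← R4 / (49/47).
R1 ← R1 − 11/47·R4.
R2 ← R2 + 37/47·R4.
R3 ← R3 + 49/47·R4.
Reading off the reduced rows gives x = -5/3, y = 1, z = -5/3, u = -2.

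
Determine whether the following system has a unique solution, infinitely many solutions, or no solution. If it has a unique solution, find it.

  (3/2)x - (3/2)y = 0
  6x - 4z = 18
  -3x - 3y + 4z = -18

Row-reduce:
R1 ← R1 / (3/2).
R2 ← R2 − 6·R1.
R3 ← R3 + 3·R1.
R2 ← R2 / (6).
R1 ← R1 + 1·R2.
R3 ← R3 + 6·R2.
Rank is 2 with 3 unknowns, leaving z free.

infinitely many solutions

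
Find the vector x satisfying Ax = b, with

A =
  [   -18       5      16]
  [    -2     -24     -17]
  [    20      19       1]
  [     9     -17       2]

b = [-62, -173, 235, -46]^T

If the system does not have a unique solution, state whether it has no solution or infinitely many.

Row-reduce the augmented matrix:
R1 ← R1 / (-18).
R2 ← R2 + 2·R1.
R3 ← R3 − 20·R1.
R4 ← R4 − 9·R1.
R2 ← R2 / (-221/9).
R1 ← R1 + 5/18·R2.
R3 ← R3 − 221/9·R2.
R4 ← R4 + 29/2·R2.
Swap R3 and R4.
R3 ← R3 / (717/34).
R1 ← R1 + 23/34·R3.
R2 ← R2 − 13/17·R3.
R4 reduces to 0 = 0, so the extra equation is consistent.
Reading off the reduced rows gives x_1 = 6, x_2 = 6, x_3 = 1.

x_1 = 6, x_2 = 6, x_3 = 1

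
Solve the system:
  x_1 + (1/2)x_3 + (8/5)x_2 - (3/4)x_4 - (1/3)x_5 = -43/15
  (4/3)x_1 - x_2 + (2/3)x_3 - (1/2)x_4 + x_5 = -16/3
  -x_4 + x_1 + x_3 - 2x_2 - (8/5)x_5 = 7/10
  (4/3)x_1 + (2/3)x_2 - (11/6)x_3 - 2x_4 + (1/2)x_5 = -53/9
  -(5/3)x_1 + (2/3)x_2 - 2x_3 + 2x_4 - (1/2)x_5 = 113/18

Row-reduce the augmented matrix:
R2 ← R2 − 4/3·R1.
R3 ← R3 − 1·R1.
R4 ← R4 − 4/3·R1.
R5 ← R5 + 5/3·R1.
R2 ← R2 / (-47/15).
R1 ← R1 − 8/5·R2.
R3 ← R3 + 18/5·R2.
R4 ← R4 + 22/15·R2.
R5 ← R5 − 10/3·R2.
R3 ← R3 / (1/2).
R1 ← R1 − 1/2·R3.
R4 ← R4 + 5/2·R3.
R5 ← R5 + 7/6·R3.
R4 ← R4 / (-1007/188).
R1 ← R1 − 31/94·R4.
R2 ← R2 + 15/94·R4.
R3 ← R3 + 155/94·R4.
R5 ← R5 + 181/282·R4.
R5 ← R5 / (-1257691/271890).
R1 ← R1 − 110849/45315·R5.
R2 ← R2 + 100/3021·R5.
R3 ← R3 + 64843/45315·R5.
R4 ← R4 − 24302/9063·R5.
Reading off the reduced rows gives x_1 = -5/2, x_2 = -1/3, x_3 = 0, x_4 = 2/3, x_5 = -2.

x_1 = -5/2, x_2 = -1/3, x_3 = 0, x_4 = 2/3, x_5 = -2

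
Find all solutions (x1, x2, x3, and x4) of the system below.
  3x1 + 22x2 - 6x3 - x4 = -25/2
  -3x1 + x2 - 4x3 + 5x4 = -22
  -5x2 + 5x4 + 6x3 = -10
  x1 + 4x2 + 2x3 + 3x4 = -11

Row-reduce:
R1 ← R1 / (3).
R2 ← R2 + 3·R1.
R4 ← R4 − 1·R1.
R2 ← R2 / (23).
R1 ← R1 − 22/3·R2.
R3 ← R3 + 5·R2.
R4 ← R4 + 10/3·R2.
R3 ← R3 / (88/23).
R1 ← R1 − 82/69·R3.
R2 ← R2 + 10/23·R3.
R4 ← R4 − 176/69·R3.
Row 4 reduces to 0 = -1/6, a contradiction. The system is inconsistent.

no solution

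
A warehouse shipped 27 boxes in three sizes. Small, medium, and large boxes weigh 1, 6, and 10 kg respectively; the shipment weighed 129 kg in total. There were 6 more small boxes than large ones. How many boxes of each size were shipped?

Let s = small boxes, m = medium boxes, l = large boxes.
  s + m + l = 27
  10l + s + 6m = 129
  -l + s = 6
Row-reduce the augmented matrix:
R2 ← R2 − 1·R1.
R3 ← R3 − 1·R1.
R2 ← R2 / (5).
R1 ← R1 − 1·R2.
R3 ← R3 + 1·R2.
R3 ← R3 / (-1/5).
R1 ← R1 + 4/5·R3.
R2 ← R2 − 9/5·R3.
Reading off the reduced rows gives s = 9, m = 15, l = 3.

small boxes: 9, medium boxes: 15, large boxes: 3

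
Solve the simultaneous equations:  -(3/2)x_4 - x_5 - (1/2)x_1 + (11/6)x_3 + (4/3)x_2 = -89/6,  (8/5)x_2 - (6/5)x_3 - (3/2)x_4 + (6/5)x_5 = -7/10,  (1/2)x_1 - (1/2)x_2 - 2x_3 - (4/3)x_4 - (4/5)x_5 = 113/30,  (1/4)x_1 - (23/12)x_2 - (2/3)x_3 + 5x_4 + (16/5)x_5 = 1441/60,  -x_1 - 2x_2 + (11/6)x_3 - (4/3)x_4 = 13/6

Row-reduce:
R1 ← R1 / (-1/2).
R3 ← R3 − 1/2·R1.
R4 ← R4 − 1/4·R1.
R5 ← R5 + 1·R1.
R2 ← R2 / (8/5).
R1 ← R1 + 8/3·R2.
R3 ← R3 − 5/6·R2.
R4 ← R4 + 5/4·R2.
R5 ← R5 + 14/3·R2.
R3 ← R3 / (11/24).
R1 ← R1 + 17/3·R3.
R2 ← R2 + 3/4·R3.
R4 ← R4 + 11/16·R3.
R5 ← R5 + 16/3·R3.
Swap R4 and R5.
R4 ← R4 / (-7019/264).
R1 ← R1 + 3283/132·R4.
R2 ← R2 + 189/44·R4.
R3 ← R3 + 197/44·R4.
Rank is 4 with 5 unknowns, leaving x_5 free.

infinitely many solutions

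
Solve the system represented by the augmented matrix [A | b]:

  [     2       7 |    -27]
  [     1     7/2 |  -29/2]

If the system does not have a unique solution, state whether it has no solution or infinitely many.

Row-reduce:
R1 ← R1 / (2).
R2 ← R2 − 1·R1.
Row 2 reduces to 0 = -1, a contradiction. The system is inconsistent.

no solution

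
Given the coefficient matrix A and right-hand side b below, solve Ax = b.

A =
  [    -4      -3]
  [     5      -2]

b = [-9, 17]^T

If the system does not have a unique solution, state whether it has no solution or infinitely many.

Row-reduce the augmented matrix:
R1 ← R1 / (-4).
R2 ← R2 − 5·R1.
R2 ← R2 / (-23/4).
R1 ← R1 − 3/4·R2.
Reading off the reduced rows gives x_1 = 3, x_2 = -1.

x_1 = 3, x_2 = -1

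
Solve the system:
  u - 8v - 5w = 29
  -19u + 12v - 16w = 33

Row-reduce:
R2 ← R2 + 19·R1.
R2 ← R2 / (-140).
R1 ← R1 + 8·R2.
Rank is 2 with 3 unknowns, leaving w free.

infinitely many solutions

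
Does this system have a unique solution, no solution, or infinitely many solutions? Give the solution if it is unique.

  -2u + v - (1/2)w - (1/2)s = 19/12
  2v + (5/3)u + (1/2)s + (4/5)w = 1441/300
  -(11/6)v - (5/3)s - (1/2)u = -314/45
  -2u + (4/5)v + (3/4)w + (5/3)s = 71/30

Row-reduce the augmented matrix:
R1 ← R1 / (-2).
R2 ← R2 − 5/3·R1.
R3 ← R3 + 1/2·R1.
R4 ← R4 + 2·R1.
R2 ← R2 / (17/6).
R1 ← R1 + 1/2·R2.
R3 ← R3 + 25/12·R2.
R4 ← R4 + 1/5·R2.
R3 ← R3 / (83/204).
R1 ← R1 − 27/85·R3.
R2 ← R2 − 23/170·R3.
R4 ← R4 − 2171/1700·R3.
R4 ← R4 / (84899/12450).
R1 ← R1 − 1179/830·R4.
R2 ← R2 − 433/830·R4.
R3 ← R3 + 302/83·R4.
Reading off the reduced rows gives u = 2/5, v = 7/3, w = -8/5, s = 3/2.

u = 2/5, v = 7/3, w = -8/5, s = 3/2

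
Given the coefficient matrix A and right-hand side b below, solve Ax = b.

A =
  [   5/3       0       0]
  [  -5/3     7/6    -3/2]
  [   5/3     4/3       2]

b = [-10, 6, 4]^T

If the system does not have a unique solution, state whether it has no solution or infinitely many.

x_1 = -6, x_2 = 3, x_3 = 5

Row-reduce the augmented matrix:
R1 ← R1 / (5/3).
R2 ← R2 + 5/3·R1.
R3 ← R3 − 5/3·R1.
R2 ← R2 / (7/6).
R3 ← R3 − 4/3·R2.
R3 ← R3 / (26/7).
R2 ← R2 + 9/7·R3.
Reading off the reduced rows gives x_1 = -6, x_2 = 3, x_3 = 5.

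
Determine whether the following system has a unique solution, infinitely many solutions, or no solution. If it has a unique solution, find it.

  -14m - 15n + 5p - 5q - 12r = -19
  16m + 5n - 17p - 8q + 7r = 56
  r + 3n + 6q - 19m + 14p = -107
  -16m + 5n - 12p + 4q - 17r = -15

infinitely many solutions

Row-reduce:
R1 ← R1 / (-14).
R2 ← R2 − 16·R1.
R3 ← R3 + 19·R1.
R4 ← R4 + 16·R1.
R2 ← R2 / (-85/7).
R1 ← R1 − 15/14·R2.
R3 ← R3 − 327/14·R2.
R4 ← R4 − 155/7·R2.
R3 ← R3 / (-1232/85).
R1 ← R1 + 23/17·R3.
R2 ← R2 − 79/85·R3.
R4 ← R4 + 651/17·R3.
R4 ← R4 / (7259/352).
R1 ← R1 − 1025/2464·R4.
R2 ← R2 − 635/2464·R4.
R3 ← R3 − 2311/2464·R4.
Rank is 4 with 5 unknowns, leaving r free.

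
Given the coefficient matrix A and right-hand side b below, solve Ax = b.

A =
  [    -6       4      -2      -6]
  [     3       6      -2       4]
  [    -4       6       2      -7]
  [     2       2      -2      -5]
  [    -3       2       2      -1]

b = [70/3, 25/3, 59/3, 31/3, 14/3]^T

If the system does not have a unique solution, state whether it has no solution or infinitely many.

Row-reduce the augmented matrix:
R1 ← R1 / (-6).
R2 ← R2 − 3·R1.
R3 ← R3 + 4·R1.
R4 ← R4 − 2·R1.
R5 ← R5 + 3·R1.
R2 ← R2 / (8).
R1 ← R1 + 2/3·R2.
R3 ← R3 − 10/3·R2.
R4 ← R4 − 10/3·R2.
R3 ← R3 / (55/12).
R1 ← R1 − 1/12·R3.
R2 ← R2 + 3/8·R3.
R4 ← R4 + 17/12·R3.
R5 ← R5 − 3·R3.
R4 ← R4 / (-466/55).
R1 ← R1 − 63/55·R4.
R2 ← R2 + 17/110·R4.
R3 ← R3 + 41/55·R4.
R5 ← R5 − 233/55·R4.
R5 reduces to 0 = 0, so the extra equation is consistent.
Reading off the reduced rows gives x_1 = -1, x_2 = 2, x_3 = -5/3, x_4 = -1.

x_1 = -1, x_2 = 2, x_3 = -5/3, x_4 = -1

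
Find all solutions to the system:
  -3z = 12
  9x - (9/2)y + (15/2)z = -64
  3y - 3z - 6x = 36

no solution

Row-reduce:
Swap R1 and R2.
R1 ← R1 / (9).
R3 ← R3 + 6·R1.
R2 ← R2 / (-3).
R1 ← R1 − 5/6·R2.
R3 ← R3 − 2·R2.
Row 3 reduces to 0 = 4/3, a contradiction. The system is inconsistent.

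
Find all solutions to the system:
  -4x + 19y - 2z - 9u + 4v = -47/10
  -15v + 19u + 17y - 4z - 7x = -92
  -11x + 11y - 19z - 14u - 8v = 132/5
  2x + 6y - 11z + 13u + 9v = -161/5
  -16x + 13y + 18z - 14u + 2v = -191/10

Row-reduce the augmented matrix:
R1 ← R1 / (-4).
R2 ← R2 + 7·R1.
R3 ← R3 + 11·R1.
R4 ← R4 − 2·R1.
R5 ← R5 + 16·R1.
R2 ← R2 / (-65/4).
R1 ← R1 + 19/4·R2.
R3 ← R3 + 165/4·R2.
R4 ← R4 − 31/2·R2.
R5 ← R5 + 63·R2.
R3 ← R3 / (-159/13).
R1 ← R1 − 42/65·R3.
R2 ← R2 − 2/65·R3.
R4 ← R4 + 811/65·R3.
R5 ← R5 − 1816/65·R3.
R4 ← R4 / (362/3).
R1 ← R1 + 12·R4.
R2 ← R2 + 7/3·R4.
R3 ← R3 − 19/3·R4.
R5 ← R5 + 869/3·R4.
R5 ← R5 / (395800/9593).
R1 ← R1 − 479/181·R5.
R2 ← R2 − 5052/9593·R5.
R3 ← R3 + 4947/9593·R5.
R4 ← R4 + 3782/9593·R5.
Reading off the reduced rows gives x = 3/2, y = -3/2, z = -1, u = -3, v = 1/5.

x = 3/2, y = -3/2, z = -1, u = -3, v = 1/5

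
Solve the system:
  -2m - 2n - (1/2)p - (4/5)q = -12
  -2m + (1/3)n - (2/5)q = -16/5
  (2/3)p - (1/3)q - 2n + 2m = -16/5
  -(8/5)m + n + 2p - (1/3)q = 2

m = 3/2, n = 3, p = 6/5, q = 3

Row-reduce the augmented matrix:
R1 ← R1 / (-2).
R2 ← R2 + 2·R1.
R3 ← R3 − 2·R1.
R4 ← R4 + 8/5·R1.
R2 ← R2 / (7/3).
R1 ← R1 − 1·R2.
R3 ← R3 + 4·R2.
R4 ← R4 − 13/5·R2.
R3 ← R3 / (43/42).
R1 ← R1 − 1/28·R3.
R2 ← R2 − 3/14·R3.
R4 ← R4 − 129/70·R3.
R4 ← R4 / (2/3).
R1 ← R1 − 21/86·R4.
R2 ← R2 − 57/215·R4.
R3 ← R3 + 94/215·R4.
Reading off the reduced rows gives m = 3/2, n = 3, p = 6/5, q = 3.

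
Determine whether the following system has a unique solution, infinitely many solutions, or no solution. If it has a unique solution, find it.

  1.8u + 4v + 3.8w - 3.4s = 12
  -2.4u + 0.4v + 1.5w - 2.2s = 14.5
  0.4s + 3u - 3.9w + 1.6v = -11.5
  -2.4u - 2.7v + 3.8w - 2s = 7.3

Row-reduce the augmented matrix:
R1 ← R1 / (9/5).
R2 ← R2 + 12/5·R1.
R3 ← R3 − 3·R1.
R4 ← R4 + 12/5·R1.
R2 ← R2 / (86/15).
R1 ← R1 − 20/9·R2.
R3 ← R3 + 76/15·R2.
R4 ← R4 − 79/30·R2.
R3 ← R3 / (-381/86).
R1 ← R1 + 56/129·R3.
R2 ← R2 − 197/172·R3.
R4 ← R4 − 10063/1720·R3.
R4 ← R4 / (-6262/1905).
R1 ← R1 − 811/1143·R4.
R2 ← R2 + 436/381·R4.
R3 ← R3 + 10/381·R4.
Reading off the reduced rows gives u = -4, v = 3, w = 1, s = -1.

u = -4, v = 3, w = 1, s = -1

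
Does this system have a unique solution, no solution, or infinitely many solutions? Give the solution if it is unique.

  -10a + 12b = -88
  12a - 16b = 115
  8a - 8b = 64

no solution

Row-reduce:
R1 ← R1 / (-10).
R2 ← R2 − 12·R1.
R3 ← R3 − 8·R1.
R2 ← R2 / (-8/5).
R1 ← R1 + 6/5·R2.
R3 ← R3 − 8/5·R2.
Row 3 reduces to 0 = 3, a contradiction. The system is inconsistent.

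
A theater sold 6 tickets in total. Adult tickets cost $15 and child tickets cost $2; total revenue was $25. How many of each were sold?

Let a = adult tickets, c = child tickets.
  c + a = 6
  15a + 2c = 25
Row-reduce the augmented matrix:
R2 ← R2 − 15·R1.
R2 ← R2 / (-13).
R1 ← R1 − 1·R2.
Reading off the reduced rows gives a = 1, c = 5.

adult tickets: 1, child tickets: 5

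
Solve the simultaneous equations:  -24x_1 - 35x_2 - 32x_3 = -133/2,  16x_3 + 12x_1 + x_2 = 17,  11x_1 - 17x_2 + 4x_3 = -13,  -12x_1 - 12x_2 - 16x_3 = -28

no solution

Row-reduce:
R1 ← R1 / (-24).
R2 ← R2 − 12·R1.
R3 ← R3 − 11·R1.
R4 ← R4 + 12·R1.
R2 ← R2 / (-33/2).
R1 ← R1 − 35/24·R2.
R3 ← R3 + 793/24·R2.
R4 ← R4 − 11/2·R2.
R3 ← R3 / (-32/3).
R1 ← R1 − 4/3·R3.
Row 4 reduces to 0 = -1/6, a contradiction. The system is inconsistent.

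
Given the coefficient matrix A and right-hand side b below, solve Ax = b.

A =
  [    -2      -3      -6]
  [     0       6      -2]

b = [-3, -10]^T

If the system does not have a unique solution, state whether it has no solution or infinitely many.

infinitely many solutions

Row-reduce:
R1 ← R1 / (-2).
R2 ← R2 / (6).
R1 ← R1 − 3/2·R2.
Rank is 2 with 3 unknowns, leaving x_3 free.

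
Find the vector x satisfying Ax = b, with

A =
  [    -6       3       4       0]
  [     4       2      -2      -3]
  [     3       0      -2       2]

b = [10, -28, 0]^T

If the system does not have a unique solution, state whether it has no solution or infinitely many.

infinitely many solutions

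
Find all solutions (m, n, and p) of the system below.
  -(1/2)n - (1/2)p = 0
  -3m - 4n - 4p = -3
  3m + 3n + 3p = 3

Row-reduce:
Swap R1 and R2.
R1 ← R1 / (-3).
R3 ← R3 − 3·R1.
R2 ← R2 / (-1/2).
R1 ← R1 − 4/3·R2.
R3 ← R3 + 1·R2.
Rank is 2 with 3 unknowns, leaving p free.

infinitely many solutions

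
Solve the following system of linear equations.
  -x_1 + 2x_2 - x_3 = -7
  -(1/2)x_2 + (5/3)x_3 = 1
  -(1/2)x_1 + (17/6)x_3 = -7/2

Row-reduce:
R1 ← R1 / (-1).
R3 ← R3 + 1/2·R1.
R2 ← R2 / (-1/2).
R1 ← R1 + 2·R2.
R3 ← R3 + 1·R2.
Row 3 reduces to 0 = -2, a contradiction. The system is inconsistent.

no solution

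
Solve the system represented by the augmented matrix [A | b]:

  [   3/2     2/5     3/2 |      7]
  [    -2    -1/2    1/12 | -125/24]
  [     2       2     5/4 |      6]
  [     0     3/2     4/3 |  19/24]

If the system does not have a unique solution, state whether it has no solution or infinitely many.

x_1 = 3, x_2 = -5/4, x_3 = 2

Row-reduce the augmented matrix:
R1 ← R1 / (3/2).
R2 ← R2 + 2·R1.
R3 ← R3 − 2·R1.
R2 ← R2 / (1/30).
R1 ← R1 − 4/15·R2.
R3 ← R3 − 22/15·R2.
R4 ← R4 − 3/2·R2.
R3 ← R3 / (-1109/12).
R1 ← R1 + 47/3·R3.
R2 ← R2 − 125/2·R3.
R4 ← R4 + 1109/12·R3.
R4 reduces to 0 = 0, so the extra equation is consistent.
Reading off the reduced rows gives x_1 = 3, x_2 = -5/4, x_3 = 2.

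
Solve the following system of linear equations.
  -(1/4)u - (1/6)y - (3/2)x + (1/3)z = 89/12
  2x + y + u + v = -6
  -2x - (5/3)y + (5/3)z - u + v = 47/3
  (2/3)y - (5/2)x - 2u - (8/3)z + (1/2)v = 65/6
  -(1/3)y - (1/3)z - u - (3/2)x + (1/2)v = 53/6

Row-reduce:
R1 ← R1 / (-3/2).
R2 ← R2 − 2·R1.
R3 ← R3 + 2·R1.
R4 ← R4 + 5/2·R1.
R5 ← R5 + 3/2·R1.
R2 ← R2 / (7/9).
R1 ← R1 − 1/9·R2.
R3 ← R3 + 13/9·R2.
R4 ← R4 − 17/18·R2.
R5 ← R5 + 1/6·R2.
R3 ← R3 / (43/21).
R1 ← R1 + 2/7·R3.
R2 ← R2 − 4/7·R3.
R4 ← R4 + 79/21·R3.
R5 ← R5 + 4/7·R3.
R4 ← R4 / (-231/172).
R1 ← R1 − 13/86·R4.
R2 ← R2 − 30/43·R4.
R3 ← R3 − 12/43·R4.
R5 ← R5 + 77/172·R4.
Rank is 4 with 5 unknowns, leaving v free.

infinitely many solutions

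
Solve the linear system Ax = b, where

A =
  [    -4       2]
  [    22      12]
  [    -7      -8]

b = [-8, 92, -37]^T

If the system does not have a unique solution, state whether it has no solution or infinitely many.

no solution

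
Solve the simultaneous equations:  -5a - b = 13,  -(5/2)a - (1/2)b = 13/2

infinitely many solutions

Row-reduce:
R1 ← R1 / (-5).
R2 ← R2 + 5/2·R1.
Rank is 1 with 2 unknowns, leaving b free.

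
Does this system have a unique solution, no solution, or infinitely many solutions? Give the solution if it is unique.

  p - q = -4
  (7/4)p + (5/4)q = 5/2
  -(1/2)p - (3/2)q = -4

no solution

Row-reduce:
R2 ← R2 − 7/4·R1.
R3 ← R3 + 1/2·R1.
R2 ← R2 / (3).
R1 ← R1 + 1·R2.
R3 ← R3 + 2·R2.
Row 3 reduces to 0 = 1/3, a contradiction. The system is inconsistent.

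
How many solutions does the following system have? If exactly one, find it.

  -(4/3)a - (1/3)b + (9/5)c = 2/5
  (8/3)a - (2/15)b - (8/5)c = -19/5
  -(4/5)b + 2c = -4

Row-reduce:
R1 ← R1 / (-4/3).
R2 ← R2 − 8/3·R1.
R2 ← R2 / (-4/5).
R1 ← R1 − 1/4·R2.
R3 ← R3 + 4/5·R2.
Row 3 reduces to 0 = -1, a contradiction. The system is inconsistent.

no solution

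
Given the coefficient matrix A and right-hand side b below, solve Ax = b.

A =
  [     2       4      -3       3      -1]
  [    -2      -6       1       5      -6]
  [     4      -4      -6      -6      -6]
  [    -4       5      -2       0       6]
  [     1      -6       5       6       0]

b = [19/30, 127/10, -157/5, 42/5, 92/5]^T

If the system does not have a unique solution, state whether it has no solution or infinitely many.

x_1 = -8/5, x_2 = 0, x_3 = 1, x_4 = 5/2, x_5 = 2/3

Row-reduce the augmented matrix:
R1 ← R1 / (2).
R2 ← R2 + 2·R1.
R3 ← R3 − 4·R1.
R4 ← R4 + 4·R1.
R5 ← R5 − 1·R1.
R2 ← R2 / (-2).
R1 ← R1 − 2·R2.
R3 ← R3 + 12·R2.
R4 ← R4 − 13·R2.
R5 ← R5 + 8·R2.
R3 ← R3 / (12).
R1 ← R1 + 7/2·R3.
R2 ← R2 − 1·R3.
R4 ← R4 + 21·R3.
R5 ← R5 − 29/2·R3.
R4 ← R4 / (-47).
R1 ← R1 + 8·R4.
R2 ← R2 − 1·R4.
R3 ← R3 + 5·R4.
R5 ← R5 − 45·R4.
R5 ← R5 / (3677/564).
R1 ← R1 + 379/564·R5.
R2 ← R2 − 122/141·R5.
R3 ← R3 − 143/282·R5.
R4 ← R4 + 25/47·R5.
Reading off the reduced rows gives x_1 = -8/5, x_2 = 0, x_3 = 1, x_4 = 5/2, x_5 = 2/3.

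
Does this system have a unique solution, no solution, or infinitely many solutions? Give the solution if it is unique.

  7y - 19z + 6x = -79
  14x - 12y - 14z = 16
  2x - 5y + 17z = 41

x = -3, y = -6, z = 1

Row-reduce the augmented matrix:
R1 ← R1 / (6).
R2 ← R2 − 14·R1.
R3 ← R3 − 2·R1.
R2 ← R2 / (-85/3).
R1 ← R1 − 7/6·R2.
R3 ← R3 + 22/3·R2.
R3 ← R3 / (1316/85).
R1 ← R1 + 163/85·R3.
R2 ← R2 + 91/85·R3.
Reading off the reduced rows gives x = -3, y = -6, z = 1.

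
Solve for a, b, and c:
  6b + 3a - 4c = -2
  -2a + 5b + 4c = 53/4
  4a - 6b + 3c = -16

Row-reduce the augmented matrix:
R1 ← R1 / (3).
R2 ← R2 + 2·R1.
R3 ← R3 − 4·R1.
R2 ← R2 / (9).
R1 ← R1 − 2·R2.
R3 ← R3 + 14·R2.
R3 ← R3 / (281/27).
R1 ← R1 + 44/27·R3.
R2 ← R2 − 4/27·R3.
Reading off the reduced rows gives a = -5/2, b = 5/4, c = 1/2.

a = -5/2, b = 5/4, c = 1/2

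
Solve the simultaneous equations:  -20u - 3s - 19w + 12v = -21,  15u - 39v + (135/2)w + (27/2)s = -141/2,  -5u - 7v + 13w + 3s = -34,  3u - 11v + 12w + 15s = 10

infinitely many solutions

Row-reduce:
R1 ← R1 / (-20).
R2 ← R2 − 15·R1.
R3 ← R3 + 5·R1.
R4 ← R4 − 3·R1.
R2 ← R2 / (-30).
R1 ← R1 + 3/5·R2.
R3 ← R3 + 10·R2.
R4 ← R4 + 46/5·R2.
Swap R3 and R4.
R3 ← R3 / (-359/50).
R1 ← R1 + 23/200·R3.
R2 ← R2 + 71/40·R3.
Rank is 3 with 4 unknowns, leaving s free.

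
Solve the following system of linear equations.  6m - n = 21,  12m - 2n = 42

Row-reduce:
R1 ← R1 / (6).
R2 ← R2 − 12·R1.
Rank is 1 with 2 unknowns, leaving n free.

infinitely many solutions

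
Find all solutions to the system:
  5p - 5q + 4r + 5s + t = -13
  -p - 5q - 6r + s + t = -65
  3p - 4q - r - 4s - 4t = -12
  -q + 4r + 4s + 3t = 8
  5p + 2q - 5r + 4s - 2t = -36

p = 2, q = 5, r = 6, s = -5, t = 3

Row-reduce the augmented matrix:
R1 ← R1 / (5).
R2 ← R2 + 1·R1.
R3 ← R3 − 3·R1.
R5 ← R5 − 5·R1.
R2 ← R2 / (-6).
R1 ← R1 + 1·R2.
R3 ← R3 + 1·R2.
R4 ← R4 + 1·R2.
R5 ← R5 − 7·R2.
R3 ← R3 / (-38/15).
R1 ← R1 − 5/3·R3.
R2 ← R2 − 13/15·R3.
R4 ← R4 − 73/15·R3.
R5 ← R5 + 226/15·R3.
R4 ← R4 / (-198/19).
R1 ← R1 + 79/19·R4.
R2 ← R2 + 54/19·R4.
R3 ← R3 − 55/19·R4.
R5 ← R5 − 854/19·R4.
R5 ← R5 / (-74/99).
R1 ← R1 + 59/99·R5.
R2 ← R2 + 1/11·R5.
R3 ← R3 − 1/9·R5.
R4 ← R4 − 61/99·R5.
Reading off the reduced rows gives p = 2, q = 5, r = 6, s = -5, t = 3.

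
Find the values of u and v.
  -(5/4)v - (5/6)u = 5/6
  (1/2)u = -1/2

Row-reduce the augmented matrix:
R1 ← R1 / (-5/6).
R2 ← R2 − 1/2·R1.
R2 ← R2 / (-3/4).
R1 ← R1 − 3/2·R2.
Reading off the reduced rows gives u = -1, v = 0.

u = -1, v = 0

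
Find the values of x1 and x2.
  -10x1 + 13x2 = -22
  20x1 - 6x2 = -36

x1 = -3, x2 = -4

Row-reduce the augmented matrix:
R1 ← R1 / (-10).
R2 ← R2 − 20·R1.
R2 ← R2 / (20).
R1 ← R1 + 13/10·R2.
Reading off the reduced rows gives x1 = -3, x2 = -4.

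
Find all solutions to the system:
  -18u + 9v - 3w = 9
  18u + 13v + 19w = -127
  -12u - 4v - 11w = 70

u = 0, v = -1, w = -6

Row-reduce the augmented matrix:
R1 ← R1 / (-18).
R2 ← R2 − 18·R1.
R3 ← R3 + 12·R1.
R2 ← R2 / (22).
R1 ← R1 + 1/2·R2.
R3 ← R3 + 10·R2.
R3 ← R3 / (-19/11).
R1 ← R1 − 35/66·R3.
R2 ← R2 − 8/11·R3.
Reading off the reduced rows gives u = 0, v = -1, w = -6.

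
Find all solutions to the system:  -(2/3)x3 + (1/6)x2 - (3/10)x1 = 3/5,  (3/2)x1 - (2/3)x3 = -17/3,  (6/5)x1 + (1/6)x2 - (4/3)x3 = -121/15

Row-reduce:
R1 ← R1 / (-3/10).
R2 ← R2 − 3/2·R1.
R3 ← R3 − 6/5·R1.
R2 ← R2 / (5/6).
R1 ← R1 + 5/9·R2.
R3 ← R3 − 5/6·R2.
Row 3 reduces to 0 = -3, a contradiction. The system is inconsistent.

no solution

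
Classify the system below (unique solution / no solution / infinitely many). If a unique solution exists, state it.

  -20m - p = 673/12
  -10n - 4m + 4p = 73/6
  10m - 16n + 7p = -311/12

m = -8/3, n = -5/4, p = -11/4

Row-reduce the augmented matrix:
R1 ← R1 / (-20).
R2 ← R2 + 4·R1.
R3 ← R3 − 10·R1.
R2 ← R2 / (-10).
R3 ← R3 + 16·R2.
R3 ← R3 / (-11/50).
R1 ← R1 − 1/20·R3.
R2 ← R2 + 21/50·R3.
Reading off the reduced rows gives m = -8/3, n = -5/4, p = -11/4.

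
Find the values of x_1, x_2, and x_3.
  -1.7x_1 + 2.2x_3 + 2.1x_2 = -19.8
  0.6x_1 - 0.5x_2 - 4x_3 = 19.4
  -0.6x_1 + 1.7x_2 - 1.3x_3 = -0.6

Row-reduce the augmented matrix:
R1 ← R1 / (-17/10).
R2 ← R2 − 3/5·R1.
R3 ← R3 + 3/5·R1.
R2 ← R2 / (41/170).
R1 ← R1 + 21/17·R2.
R3 ← R3 − 163/170·R2.
R3 ← R3 / (4403/410).
R1 ← R1 + 730/41·R3.
R2 ← R2 + 548/41·R3.
Reading off the reduced rows gives x_1 = 4, x_2 = -2, x_3 = -4.

x_1 = 4, x_2 = -2, x_3 = -4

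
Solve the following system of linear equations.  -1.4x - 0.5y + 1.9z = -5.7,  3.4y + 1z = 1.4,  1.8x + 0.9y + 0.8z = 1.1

Row-reduce the augmented matrix:
R1 ← R1 / (-7/5).
R3 ← R3 − 9/5·R1.
R2 ← R2 / (17/5).
R1 ← R1 − 5/14·R2.
R3 ← R3 − 9/35·R2.
R3 ← R3 / (3769/1190).
R1 ← R1 + 174/119·R3.
R2 ← R2 − 5/17·R3.
Reading off the reduced rows gives x = 1, y = 1, z = -2.

x = 1, y = 1, z = -2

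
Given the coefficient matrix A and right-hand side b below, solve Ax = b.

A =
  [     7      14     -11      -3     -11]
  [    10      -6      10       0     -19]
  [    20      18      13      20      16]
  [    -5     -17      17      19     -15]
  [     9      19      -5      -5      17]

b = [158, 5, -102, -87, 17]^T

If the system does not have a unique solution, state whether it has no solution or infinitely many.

x_1 = -2, x_2 = 5, x_3 = -4, x_4 = -1, x_5 = -5

Row-reduce the augmented matrix:
R1 ← R1 / (7).
R2 ← R2 − 10·R1.
R3 ← R3 − 20·R1.
R4 ← R4 + 5·R1.
R5 ← R5 − 9·R1.
R2 ← R2 / (-26).
R1 ← R1 − 2·R2.
R3 ← R3 + 22·R2.
R4 ← R4 + 7·R2.
R5 ← R5 − 1·R2.
R3 ← R3 / (2063/91).
R1 ← R1 − 37/91·R3.
R2 ← R2 + 90/91·R3.
R4 ← R4 − 202/91·R3.
R5 ← R5 − 922/91·R3.
R4 ← R4 / (27357/2063).
R1 ← R1 + 1127/2063·R4.
R2 ← R2 − 1905/2063·R4.
R3 ← R3 − 2270/2063·R4.
R5 ← R5 + 25017/2063·R4.
R5 ← R5 / (-146011/9119).
R1 ← R1 + 69895/18238·R5.
R2 ← R2 − 38201/9119·R5.
R3 ← R3 − 40542/9119·R5.
R4 ← R4 + 36981/18238·R5.
Reading off the reduced rows gives x_1 = -2, x_2 = 5, x_3 = -4, x_4 = -1, x_5 = -5.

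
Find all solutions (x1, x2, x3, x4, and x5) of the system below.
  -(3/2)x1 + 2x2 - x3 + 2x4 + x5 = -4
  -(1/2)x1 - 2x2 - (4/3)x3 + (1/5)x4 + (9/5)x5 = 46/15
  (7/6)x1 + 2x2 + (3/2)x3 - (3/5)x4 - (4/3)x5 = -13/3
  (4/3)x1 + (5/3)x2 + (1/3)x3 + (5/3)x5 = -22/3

infinitely many solutions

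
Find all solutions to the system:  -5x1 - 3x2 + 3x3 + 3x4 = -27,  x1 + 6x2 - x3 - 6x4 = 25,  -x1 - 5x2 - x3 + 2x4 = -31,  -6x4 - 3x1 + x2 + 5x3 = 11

x1 = 6, x2 = 4, x3 = 5, x4 = 0

Row-reduce the augmented matrix:
R1 ← R1 / (-5).
R2 ← R2 − 1·R1.
R3 ← R3 + 1·R1.
R4 ← R4 + 3·R1.
R2 ← R2 / (27/5).
R1 ← R1 − 3/5·R2.
R3 ← R3 + 22/5·R2.
R4 ← R4 − 14/5·R2.
R3 ← R3 / (-52/27).
R1 ← R1 + 5/9·R3.
R2 ← R2 + 2/27·R3.
R4 ← R4 − 92/27·R3.
R4 ← R4 / (-134/13).
R1 ← R1 − 45/52·R4.
R2 ← R2 + 23/26·R4.
R3 ← R3 − 81/52·R4.
Reading off the reduced rows gives x1 = 6, x2 = 4, x3 = 5, x4 = 0.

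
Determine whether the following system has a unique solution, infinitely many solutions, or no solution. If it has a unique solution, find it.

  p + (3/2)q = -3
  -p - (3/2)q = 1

no solution

Row-reduce:
R2 ← R2 + 1·R1.
Row 2 reduces to 0 = -2, a contradiction. The system is inconsistent.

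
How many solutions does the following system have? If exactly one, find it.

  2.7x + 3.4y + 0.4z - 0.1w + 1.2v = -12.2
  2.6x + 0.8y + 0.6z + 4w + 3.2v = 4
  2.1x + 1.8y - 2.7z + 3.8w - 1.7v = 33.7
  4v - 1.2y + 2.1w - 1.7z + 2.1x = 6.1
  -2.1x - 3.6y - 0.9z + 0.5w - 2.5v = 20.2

Row-reduce the augmented matrix:
R1 ← R1 / (27/10).
R2 ← R2 − 13/5·R1.
R3 ← R3 − 21/10·R1.
R4 ← R4 − 21/10·R1.
R5 ← R5 + 21/10·R1.
R2 ← R2 / (-334/135).
R1 ← R1 − 34/27·R2.
R3 ← R3 + 38/45·R2.
R4 ← R4 + 173/45·R2.
R5 ← R5 + 43/45·R2.
R3 ← R3 / (-5151/1670).
R1 ← R1 − 43/167·R3.
R2 ← R2 + 29/334·R3.
R4 ← R4 + 1958/835·R3.
R5 ← R5 + 561/835·R3.
R4 ← R4 / (-3097/510).
R1 ← R1 − 115/51·R4.
R2 ← R2 + 88/51·R4.
R3 ← R3 + 41/51·R4.
R5 ← R5 + 17/10·R4.
R5 ← R5 / (-7221883/3127970).
R1 ← R1 − 658879/312797·R5.
R2 ← R2 + 888881/625594·R5.
R3 ← R3 − 237509/312797·R5.
R4 ← R4 + 124772/312797·R5.
Reading off the reduced rows gives x = -1, y = -1, z = -5, w = 5, v = -3.

x = -1, y = -1, z = -5, w = 5, v = -3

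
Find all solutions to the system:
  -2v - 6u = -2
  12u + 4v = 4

Row-reduce:
R1 ← R1 / (-6).
R2 ← R2 − 12·R1.
Rank is 1 with 2 unknowns, leaving v free.

infinitely many solutions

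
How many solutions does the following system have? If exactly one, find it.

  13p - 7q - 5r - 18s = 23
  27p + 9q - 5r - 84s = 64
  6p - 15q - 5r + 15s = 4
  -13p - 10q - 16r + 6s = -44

no solution

Row-reduce:
R1 ← R1 / (13).
R2 ← R2 − 27·R1.
R3 ← R3 − 6·R1.
R4 ← R4 + 13·R1.
R2 ← R2 / (306/13).
R1 ← R1 + 7/13·R2.
R3 ← R3 + 153/13·R2.
R4 ← R4 + 17·R2.
Swap R3 and R4.
R3 ← R3 / (-154/9).
R1 ← R1 + 40/153·R3.
R2 ← R2 − 35/153·R3.
Row 4 reduces to 0 = 3/2, a contradiction. The system is inconsistent.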